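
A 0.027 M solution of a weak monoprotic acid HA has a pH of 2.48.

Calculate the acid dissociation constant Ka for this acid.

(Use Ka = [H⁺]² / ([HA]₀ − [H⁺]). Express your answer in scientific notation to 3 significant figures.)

[H⁺] = 10^(−pH) = 10^(−2.48) = 3.311e-03 M. For HA ⇌ H⁺ + A⁻, Ka = [H⁺][A⁻]/[HA] = [H⁺]² / ([HA]₀ − [H⁺]) = (3.311e-03)² / (0.027 − 3.311e-03) = 4.63e-04.

K_a = 4.63e-04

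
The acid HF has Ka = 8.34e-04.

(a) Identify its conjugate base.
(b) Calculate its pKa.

(a) The conjugate base is formed by removing one H⁺ from HF, giving F⁻. (b) pKa = -log(Ka) = -log(8.34e-04) = 3.08.

Conjugate base: F⁻; pK_a = 3.08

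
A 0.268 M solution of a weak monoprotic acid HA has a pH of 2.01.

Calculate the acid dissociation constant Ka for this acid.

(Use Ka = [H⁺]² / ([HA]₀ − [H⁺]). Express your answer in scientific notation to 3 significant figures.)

[H⁺] = 10^(−pH) = 10^(−2.01) = 9.772e-03 M. For HA ⇌ H⁺ + A⁻, Ka = [H⁺][A⁻]/[HA] = [H⁺]² / ([HA]₀ − [H⁺]) = (9.772e-03)² / (0.268 − 9.772e-03) = 3.70e-04.

K_a = 3.70e-04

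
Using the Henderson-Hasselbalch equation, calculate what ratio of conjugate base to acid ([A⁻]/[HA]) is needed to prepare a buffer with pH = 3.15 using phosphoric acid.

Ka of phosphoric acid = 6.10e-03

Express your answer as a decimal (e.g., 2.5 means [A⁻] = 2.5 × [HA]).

pKa = -log(6.10e-03) = 2.2147. pH = pKa + log([A⁻]/[HA]), so log([A⁻]/[HA]) = pH − pKa = 3.15 − 2.2147 = 0.9353. [A⁻]/[HA] = 10^(0.9353) = 8.62

[A⁻]/[HA] = 8.62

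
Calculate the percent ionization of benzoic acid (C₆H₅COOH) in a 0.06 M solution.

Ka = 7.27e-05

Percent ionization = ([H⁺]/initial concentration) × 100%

Using Ka equilibrium: x² + Ka×x - Ka×C = 0. Solving: [H⁺] = 2.0525e-03. Percent = (2.0525e-03/0.06) × 100

Percent ionization = 3.42%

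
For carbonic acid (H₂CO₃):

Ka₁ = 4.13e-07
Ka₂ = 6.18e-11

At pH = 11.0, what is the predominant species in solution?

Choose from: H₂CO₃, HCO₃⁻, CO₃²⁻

pKa₁ = 6.38, pKa₂ = 10.21. For a polyprotic acid the predominant species crosses at each pKa: below pKa_n the protonated form dominates, above it the deprotonated form does. At pH = 11.0, the predominant species is CO₃²⁻.

CO₃²⁻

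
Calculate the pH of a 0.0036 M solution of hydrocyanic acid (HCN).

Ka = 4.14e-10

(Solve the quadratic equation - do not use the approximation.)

x² + Ka×x - Ka×C = 0. Using quadratic formula: [H⁺] = 1.2206e-06

pH = 5.91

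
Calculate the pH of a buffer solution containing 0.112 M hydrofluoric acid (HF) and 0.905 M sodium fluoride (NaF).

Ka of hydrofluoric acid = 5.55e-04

pKa = -log(5.55e-04) = 3.26. pH = pKa + log([A⁻]/[HA]) = 3.26 + log(0.905/0.112)

pH = 4.16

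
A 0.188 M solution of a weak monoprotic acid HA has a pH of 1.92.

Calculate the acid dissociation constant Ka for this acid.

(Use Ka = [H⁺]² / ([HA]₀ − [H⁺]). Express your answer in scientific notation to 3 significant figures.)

[H⁺] = 10^(−pH) = 10^(−1.92) = 1.202e-02 M. For HA ⇌ H⁺ + A⁻, Ka = [H⁺][A⁻]/[HA] = [H⁺]² / ([HA]₀ − [H⁺]) = (1.202e-02)² / (0.188 − 1.202e-02) = 8.21e-04.

K_a = 8.21e-04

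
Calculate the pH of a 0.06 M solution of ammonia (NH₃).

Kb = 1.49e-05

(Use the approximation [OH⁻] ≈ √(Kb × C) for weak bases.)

[OH⁻] = √(Kb × C) = √(1.49e-05 × 0.06) = 9.4552e-04. pOH = 3.02, pH = 14 - pOH

pH = 10.98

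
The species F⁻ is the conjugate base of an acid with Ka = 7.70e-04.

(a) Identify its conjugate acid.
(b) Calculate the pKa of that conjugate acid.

(a) The conjugate acid is formed by adding one H⁺ to F⁻, giving HF. (b) pKa = -log(Ka) = -log(7.70e-04) = 3.11.

Conjugate acid: HF; pK_a = 3.11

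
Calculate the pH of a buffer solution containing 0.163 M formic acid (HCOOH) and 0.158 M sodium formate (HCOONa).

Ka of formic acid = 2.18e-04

pKa = -log(2.18e-04) = 3.66. pH = pKa + log([A⁻]/[HA]) = 3.66 + log(0.158/0.163)

pH = 3.65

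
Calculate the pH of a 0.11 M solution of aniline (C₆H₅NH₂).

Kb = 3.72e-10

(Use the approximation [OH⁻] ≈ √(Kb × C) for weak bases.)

[OH⁻] = √(Kb × C) = √(3.72e-10 × 0.11) = 6.3969e-06. pOH = 5.19, pH = 14 - pOH

pH = 8.81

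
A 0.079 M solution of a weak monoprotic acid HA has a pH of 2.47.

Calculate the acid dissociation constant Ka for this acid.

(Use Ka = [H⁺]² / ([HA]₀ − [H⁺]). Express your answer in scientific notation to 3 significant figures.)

[H⁺] = 10^(−pH) = 10^(−2.47) = 3.388e-03 M. For HA ⇌ H⁺ + A⁻, Ka = [H⁺][A⁻]/[HA] = [H⁺]² / ([HA]₀ − [H⁺]) = (3.388e-03)² / (0.079 − 3.388e-03) = 1.52e-04.

K_a = 1.52e-04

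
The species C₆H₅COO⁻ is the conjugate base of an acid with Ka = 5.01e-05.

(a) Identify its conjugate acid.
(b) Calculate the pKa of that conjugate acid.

(a) The conjugate acid is formed by adding one H⁺ to C₆H₅COO⁻, giving C₆H₅COOH. (b) pKa = -log(Ka) = -log(5.01e-05) = 4.30.

Conjugate acid: C₆H₅COOH; pK_a = 4.30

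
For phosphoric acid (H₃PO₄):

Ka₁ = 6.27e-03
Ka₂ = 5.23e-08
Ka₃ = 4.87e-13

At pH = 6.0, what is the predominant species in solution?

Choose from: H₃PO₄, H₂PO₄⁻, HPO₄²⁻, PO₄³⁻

pKa₁ = 2.20, pKa₂ = 7.28, pKa₃ = 12.31. For a polyprotic acid the predominant species crosses at each pKa: below pKa_n the protonated form dominates, above it the deprotonated form does. At pH = 6.0, the predominant species is H₂PO₄⁻.

H₂PO₄⁻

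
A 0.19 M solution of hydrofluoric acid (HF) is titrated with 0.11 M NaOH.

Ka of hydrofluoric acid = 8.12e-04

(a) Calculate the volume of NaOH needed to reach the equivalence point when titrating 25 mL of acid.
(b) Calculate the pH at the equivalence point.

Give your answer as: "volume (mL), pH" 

moles acid = 0.19 × 25/1000 = 0.00475 mol; V_base = moles/0.11 × 1000 = 43.2 mL. At equivalence only the conjugate base is present: [A⁻] = 0.00475/0.068 = 6.9667e-02 M. Kb = Kw/Ka = 1.23e-11; [OH⁻] = √(Kb × [A⁻]) = 9.2626e-07; pOH = 6.03; pH = 14 - pOH = 7.97.

V = 43.2 mL, pH = 7.97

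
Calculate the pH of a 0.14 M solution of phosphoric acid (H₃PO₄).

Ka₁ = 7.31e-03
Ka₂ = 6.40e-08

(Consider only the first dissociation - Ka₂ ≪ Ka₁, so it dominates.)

First dissociation dominates. From Ka₁ = [H⁺][HA⁻]/[H₂A], x² + Ka₁·x − Ka₁·C = 0 with C = 0.14 M and Ka₁ = 7.31e-03. Solving: [H⁺] = (−Ka₁ + √(Ka₁² + 4·Ka₁·C)) / 2 = 2.8544e-02 M. pH = -log(2.8544e-02) = 1.54.

pH = 1.54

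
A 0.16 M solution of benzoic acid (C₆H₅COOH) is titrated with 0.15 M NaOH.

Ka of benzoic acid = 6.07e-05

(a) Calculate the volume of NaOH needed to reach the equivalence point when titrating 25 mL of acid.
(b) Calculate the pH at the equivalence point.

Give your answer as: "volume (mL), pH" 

moles acid = 0.16 × 25/1000 = 0.004 mol; V_base = moles/0.15 × 1000 = 26.7 mL. At equivalence only the conjugate base is present: [A⁻] = 0.004/0.052 = 7.7419e-02 M. Kb = Kw/Ka = 1.65e-10; [OH⁻] = √(Kb × [A⁻]) = 3.5713e-06; pOH = 5.45; pH = 14 - pOH = 8.55.

V = 26.7 mL, pH = 8.55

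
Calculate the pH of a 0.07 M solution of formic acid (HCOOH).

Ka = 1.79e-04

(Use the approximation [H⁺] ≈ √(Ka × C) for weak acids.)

[H⁺] = √(Ka × C) = √(1.79e-04 × 0.07) = 3.5398e-03. pH = -log(3.5398e-03)

pH = 2.45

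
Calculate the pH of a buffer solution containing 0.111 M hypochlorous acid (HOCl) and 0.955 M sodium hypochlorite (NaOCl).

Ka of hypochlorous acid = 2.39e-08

pKa = -log(2.39e-08) = 7.62. pH = pKa + log([A⁻]/[HA]) = 7.62 + log(0.955/0.111)

pH = 8.56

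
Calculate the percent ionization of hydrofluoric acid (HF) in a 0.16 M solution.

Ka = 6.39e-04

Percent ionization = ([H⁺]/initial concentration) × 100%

Using Ka equilibrium: x² + Ka×x - Ka×C = 0. Solving: [H⁺] = 9.7969e-03. Percent = (9.7969e-03/0.16) × 100

Percent ionization = 6.12%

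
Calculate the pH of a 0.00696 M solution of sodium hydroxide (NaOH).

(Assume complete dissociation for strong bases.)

[OH⁻] = 0.00696 M for strong base. pOH = -log[OH⁻] = 2.16, pH = 14 - pOH

pH = 11.84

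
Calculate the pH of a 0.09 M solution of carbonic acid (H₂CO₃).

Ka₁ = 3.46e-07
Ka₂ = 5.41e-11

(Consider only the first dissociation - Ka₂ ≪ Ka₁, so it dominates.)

First dissociation dominates. From Ka₁ = [H⁺][HA⁻]/[H₂A], x² + Ka₁·x − Ka₁·C = 0 with C = 0.09 M and Ka₁ = 3.46e-07. Solving: [H⁺] = (−Ka₁ + √(Ka₁² + 4·Ka₁·C)) / 2 = 1.7629e-04 M. pH = -log(1.7629e-04) = 3.75.

pH = 3.75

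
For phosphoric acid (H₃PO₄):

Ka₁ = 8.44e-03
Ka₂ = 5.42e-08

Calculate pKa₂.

pKa₂ = -log(Ka₂) = -log(5.42e-08) = 7.27.

pK_{a2} = 7.27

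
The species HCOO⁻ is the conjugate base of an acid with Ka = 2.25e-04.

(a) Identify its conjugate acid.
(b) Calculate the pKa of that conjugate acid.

(a) The conjugate acid is formed by adding one H⁺ to HCOO⁻, giving HCOOH. (b) pKa = -log(Ka) = -log(2.25e-04) = 3.65.

Conjugate acid: HCOOH; pK_a = 3.65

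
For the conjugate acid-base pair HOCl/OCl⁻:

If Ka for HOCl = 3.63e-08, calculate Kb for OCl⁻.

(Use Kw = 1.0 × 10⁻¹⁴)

For a conjugate pair Ka × Kb = Kw, so Kb = Kw/Ka = 1.0 × 10⁻¹⁴ / 3.63e-08 = 2.75e-07.

K_b = 2.75e-07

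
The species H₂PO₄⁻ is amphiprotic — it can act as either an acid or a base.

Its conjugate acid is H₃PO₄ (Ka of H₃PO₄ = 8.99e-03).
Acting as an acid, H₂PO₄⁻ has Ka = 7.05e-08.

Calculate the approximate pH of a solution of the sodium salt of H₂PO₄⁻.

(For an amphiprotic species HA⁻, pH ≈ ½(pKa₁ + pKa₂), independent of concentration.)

pKa₁ = -log(8.99e-03) = 2.05; pKa₂ = -log(7.05e-08) = 7.15. For an amphiprotic species, pH ≈ ½(pKa₁ + pKa₂) = ½(2.05 + 7.15) = 4.60.

pH = 4.60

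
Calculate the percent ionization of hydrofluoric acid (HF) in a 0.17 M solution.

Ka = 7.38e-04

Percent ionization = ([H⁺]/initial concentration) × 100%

Using Ka equilibrium: x² + Ka×x - Ka×C = 0. Solving: [H⁺] = 1.0838e-02. Percent = (1.0838e-02/0.17) × 100

Percent ionization = 6.38%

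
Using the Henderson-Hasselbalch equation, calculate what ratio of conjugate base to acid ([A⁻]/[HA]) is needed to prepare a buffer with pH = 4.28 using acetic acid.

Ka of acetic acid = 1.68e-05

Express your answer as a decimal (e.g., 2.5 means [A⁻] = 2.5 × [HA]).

pKa = -log(1.68e-05) = 4.7747. pH = pKa + log([A⁻]/[HA]), so log([A⁻]/[HA]) = pH − pKa = 4.28 − 4.7747 = -0.4947. [A⁻]/[HA] = 10^(-0.4947) = 0.320

[A⁻]/[HA] = 0.320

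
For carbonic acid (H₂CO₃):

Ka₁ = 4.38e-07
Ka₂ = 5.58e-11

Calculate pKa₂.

pKa₂ = -log(Ka₂) = -log(5.58e-11) = 10.25.

pK_{a2} = 10.25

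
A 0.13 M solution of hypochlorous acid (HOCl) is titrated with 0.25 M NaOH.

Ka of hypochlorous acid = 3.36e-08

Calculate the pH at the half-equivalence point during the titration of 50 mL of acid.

At half-equivalence [HA] = [A⁻], so Henderson-Hasselbalch gives pH = pKa = -log(3.36e-08) = 7.47.

pH = pKa = 7.47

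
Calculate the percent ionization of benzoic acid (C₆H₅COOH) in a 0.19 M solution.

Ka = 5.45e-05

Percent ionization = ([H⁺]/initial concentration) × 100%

Using Ka equilibrium: x² + Ka×x - Ka×C = 0. Solving: [H⁺] = 3.1908e-03. Percent = (3.1908e-03/0.19) × 100

Percent ionization = 1.68%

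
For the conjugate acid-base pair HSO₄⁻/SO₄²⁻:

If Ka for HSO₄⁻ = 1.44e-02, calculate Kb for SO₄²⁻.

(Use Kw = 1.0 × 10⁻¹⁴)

For a conjugate pair Ka × Kb = Kw, so Kb = Kw/Ka = 1.0 × 10⁻¹⁴ / 1.44e-02 = 6.94e-13.

K_b = 6.94e-13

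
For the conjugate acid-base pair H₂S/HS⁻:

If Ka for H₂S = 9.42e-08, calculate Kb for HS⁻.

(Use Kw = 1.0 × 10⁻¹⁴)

For a conjugate pair Ka × Kb = Kw, so Kb = Kw/Ka = 1.0 × 10⁻¹⁴ / 9.42e-08 = 1.06e-07.

K_b = 1.06e-07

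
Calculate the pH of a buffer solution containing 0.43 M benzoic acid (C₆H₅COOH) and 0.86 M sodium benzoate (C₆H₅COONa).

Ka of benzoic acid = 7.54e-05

pKa = -log(7.54e-05) = 4.12. pH = pKa + log([A⁻]/[HA]) = 4.12 + log(0.86/0.43)

pH = 4.42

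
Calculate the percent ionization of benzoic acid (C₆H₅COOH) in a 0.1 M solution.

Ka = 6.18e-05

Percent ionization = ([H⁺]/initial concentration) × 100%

Using Ka equilibrium: x² + Ka×x - Ka×C = 0. Solving: [H⁺] = 2.4553e-03. Percent = (2.4553e-03/0.1) × 100

Percent ionization = 2.46%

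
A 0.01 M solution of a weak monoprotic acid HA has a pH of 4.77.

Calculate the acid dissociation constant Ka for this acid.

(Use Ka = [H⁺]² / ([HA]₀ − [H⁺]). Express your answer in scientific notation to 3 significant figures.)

[H⁺] = 10^(−pH) = 10^(−4.77) = 1.698e-05 M. For HA ⇌ H⁺ + A⁻, Ka = [H⁺][A⁻]/[HA] = [H⁺]² / ([HA]₀ − [H⁺]) = (1.698e-05)² / (0.01 − 1.698e-05) = 2.89e-08.

K_a = 2.89e-08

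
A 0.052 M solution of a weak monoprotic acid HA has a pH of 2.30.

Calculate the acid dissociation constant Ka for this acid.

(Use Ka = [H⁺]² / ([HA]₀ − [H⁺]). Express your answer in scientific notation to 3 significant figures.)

[H⁺] = 10^(−pH) = 10^(−2.30) = 5.012e-03 M. For HA ⇌ H⁺ + A⁻, Ka = [H⁺][A⁻]/[HA] = [H⁺]² / ([HA]₀ − [H⁺]) = (5.012e-03)² / (0.052 − 5.012e-03) = 5.35e-04.

K_a = 5.35e-04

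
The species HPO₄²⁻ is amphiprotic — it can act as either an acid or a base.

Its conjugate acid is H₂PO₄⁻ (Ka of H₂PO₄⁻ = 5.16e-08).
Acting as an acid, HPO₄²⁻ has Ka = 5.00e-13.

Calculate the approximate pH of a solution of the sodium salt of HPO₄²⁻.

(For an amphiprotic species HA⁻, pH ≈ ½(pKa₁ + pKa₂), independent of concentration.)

pKa₁ = -log(5.16e-08) = 7.29; pKa₂ = -log(5.00e-13) = 12.30. For an amphiprotic species, pH ≈ ½(pKa₁ + pKa₂) = ½(7.29 + 12.30) = 9.79.

pH = 9.79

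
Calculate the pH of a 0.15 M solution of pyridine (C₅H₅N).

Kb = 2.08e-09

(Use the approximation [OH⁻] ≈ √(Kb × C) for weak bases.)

[OH⁻] = √(Kb × C) = √(2.08e-09 × 0.15) = 1.7664e-05. pOH = 4.75, pH = 14 - pOH

pH = 9.25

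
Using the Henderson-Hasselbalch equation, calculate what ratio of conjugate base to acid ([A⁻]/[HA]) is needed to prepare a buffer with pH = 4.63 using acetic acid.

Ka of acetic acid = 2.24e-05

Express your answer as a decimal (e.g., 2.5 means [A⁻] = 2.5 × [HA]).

pKa = -log(2.24e-05) = 4.6498. pH = pKa + log([A⁻]/[HA]), so log([A⁻]/[HA]) = pH − pKa = 4.63 − 4.6498 = -0.0198. [A⁻]/[HA] = 10^(-0.0198) = 0.956

[A⁻]/[HA] = 0.956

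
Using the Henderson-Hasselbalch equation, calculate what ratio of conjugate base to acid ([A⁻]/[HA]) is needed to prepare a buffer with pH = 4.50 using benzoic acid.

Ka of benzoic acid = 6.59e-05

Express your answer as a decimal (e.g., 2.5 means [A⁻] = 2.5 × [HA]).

pKa = -log(6.59e-05) = 4.1811. pH = pKa + log([A⁻]/[HA]), so log([A⁻]/[HA]) = pH − pKa = 4.50 − 4.1811 = 0.3189. [A⁻]/[HA] = 10^(0.3189) = 2.08

[A⁻]/[HA] = 2.08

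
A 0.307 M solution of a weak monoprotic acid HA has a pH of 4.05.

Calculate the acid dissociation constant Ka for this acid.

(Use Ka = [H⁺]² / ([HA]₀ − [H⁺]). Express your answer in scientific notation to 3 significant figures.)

[H⁺] = 10^(−pH) = 10^(−4.05) = 8.913e-05 M. For HA ⇌ H⁺ + A⁻, Ka = [H⁺][A⁻]/[HA] = [H⁺]² / ([HA]₀ − [H⁺]) = (8.913e-05)² / (0.307 − 8.913e-05) = 2.59e-08.

K_a = 2.59e-08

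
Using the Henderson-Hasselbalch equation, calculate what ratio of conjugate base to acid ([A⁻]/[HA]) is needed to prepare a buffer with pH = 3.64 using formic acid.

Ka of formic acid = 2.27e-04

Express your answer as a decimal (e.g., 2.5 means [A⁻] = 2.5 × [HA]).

pKa = -log(2.27e-04) = 3.6440. pH = pKa + log([A⁻]/[HA]), so log([A⁻]/[HA]) = pH − pKa = 3.64 − 3.6440 = -0.0040. [A⁻]/[HA] = 10^(-0.0040) = 0.991

[A⁻]/[HA] = 0.991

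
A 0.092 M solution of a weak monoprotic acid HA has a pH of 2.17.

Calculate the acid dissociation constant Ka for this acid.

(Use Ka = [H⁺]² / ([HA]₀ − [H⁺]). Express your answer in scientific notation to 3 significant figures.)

[H⁺] = 10^(−pH) = 10^(−2.17) = 6.761e-03 M. For HA ⇌ H⁺ + A⁻, Ka = [H⁺][A⁻]/[HA] = [H⁺]² / ([HA]₀ − [H⁺]) = (6.761e-03)² / (0.092 − 6.761e-03) = 5.36e-04.

K_a = 5.36e-04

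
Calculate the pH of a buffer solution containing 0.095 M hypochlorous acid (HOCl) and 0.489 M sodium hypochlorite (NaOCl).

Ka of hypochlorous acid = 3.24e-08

pKa = -log(3.24e-08) = 7.49. pH = pKa + log([A⁻]/[HA]) = 7.49 + log(0.489/0.095)

pH = 8.20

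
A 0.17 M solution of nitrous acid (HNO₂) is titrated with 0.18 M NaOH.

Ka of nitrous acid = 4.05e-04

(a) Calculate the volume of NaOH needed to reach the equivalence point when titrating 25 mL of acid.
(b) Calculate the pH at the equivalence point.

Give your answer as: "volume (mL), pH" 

moles acid = 0.17 × 25/1000 = 0.00425 mol; V_base = moles/0.18 × 1000 = 23.6 mL. At equivalence only the conjugate base is present: [A⁻] = 0.00425/0.049 = 8.7429e-02 M. Kb = Kw/Ka = 2.47e-11; [OH⁻] = √(Kb × [A⁻]) = 1.4693e-06; pOH = 5.83; pH = 14 - pOH = 8.17.

V = 23.6 mL, pH = 8.17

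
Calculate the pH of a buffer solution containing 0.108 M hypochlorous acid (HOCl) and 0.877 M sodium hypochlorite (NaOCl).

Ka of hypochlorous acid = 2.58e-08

pKa = -log(2.58e-08) = 7.59. pH = pKa + log([A⁻]/[HA]) = 7.59 + log(0.877/0.108)

pH = 8.50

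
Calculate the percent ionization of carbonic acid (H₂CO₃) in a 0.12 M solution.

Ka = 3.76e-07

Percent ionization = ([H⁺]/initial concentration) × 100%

Using Ka equilibrium: x² + Ka×x - Ka×C = 0. Solving: [H⁺] = 2.1223e-04. Percent = (2.1223e-04/0.12) × 100

Percent ionization = 0.177%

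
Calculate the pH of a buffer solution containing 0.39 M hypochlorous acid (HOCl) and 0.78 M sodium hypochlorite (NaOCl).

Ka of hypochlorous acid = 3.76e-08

pKa = -log(3.76e-08) = 7.42. pH = pKa + log([A⁻]/[HA]) = 7.42 + log(0.78/0.39)

pH = 7.73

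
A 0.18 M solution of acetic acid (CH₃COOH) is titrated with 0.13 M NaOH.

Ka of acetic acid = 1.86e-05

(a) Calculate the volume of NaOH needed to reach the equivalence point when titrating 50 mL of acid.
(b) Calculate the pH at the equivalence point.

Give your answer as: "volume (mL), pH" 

moles acid = 0.18 × 50/1000 = 0.009 mol; V_base = moles/0.13 × 1000 = 69.2 mL. At equivalence only the conjugate base is present: [A⁻] = 0.009/0.119 = 7.5484e-02 M. Kb = Kw/Ka = 5.38e-10; [OH⁻] = √(Kb × [A⁻]) = 6.3705e-06; pOH = 5.20; pH = 14 - pOH = 8.80.

V = 69.2 mL, pH = 8.80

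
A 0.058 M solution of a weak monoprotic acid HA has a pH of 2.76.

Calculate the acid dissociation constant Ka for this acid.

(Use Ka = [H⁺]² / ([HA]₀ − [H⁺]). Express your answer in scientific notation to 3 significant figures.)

[H⁺] = 10^(−pH) = 10^(−2.76) = 1.738e-03 M. For HA ⇌ H⁺ + A⁻, Ka = [H⁺][A⁻]/[HA] = [H⁺]² / ([HA]₀ − [H⁺]) = (1.738e-03)² / (0.058 − 1.738e-03) = 5.37e-05.

K_a = 5.37e-05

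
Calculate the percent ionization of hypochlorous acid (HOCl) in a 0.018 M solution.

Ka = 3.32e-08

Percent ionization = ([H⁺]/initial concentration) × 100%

Using Ka equilibrium: x² + Ka×x - Ka×C = 0. Solving: [H⁺] = 2.4429e-05. Percent = (2.4429e-05/0.018) × 100

Percent ionization = 0.136%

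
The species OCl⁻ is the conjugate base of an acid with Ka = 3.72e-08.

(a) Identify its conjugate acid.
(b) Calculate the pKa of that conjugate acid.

(a) The conjugate acid is formed by adding one H⁺ to OCl⁻, giving HOCl. (b) pKa = -log(Ka) = -log(3.72e-08) = 7.43.

Conjugate acid: HOCl; pK_a = 7.43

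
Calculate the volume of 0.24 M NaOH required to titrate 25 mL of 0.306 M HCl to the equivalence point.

At equivalence: moles acid = moles base. moles HCl = 0.306 × 25/1000 = 0.00765 mol. V_base = moles / 0.24 × 1000 = 31.9 mL.

V_{base} = 31.9 mL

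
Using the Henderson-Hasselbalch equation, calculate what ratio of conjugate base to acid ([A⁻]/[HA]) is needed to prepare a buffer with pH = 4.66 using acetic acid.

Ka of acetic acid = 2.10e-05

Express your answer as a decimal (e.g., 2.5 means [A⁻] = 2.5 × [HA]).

pKa = -log(2.10e-05) = 4.6778. pH = pKa + log([A⁻]/[HA]), so log([A⁻]/[HA]) = pH − pKa = 4.66 − 4.6778 = -0.0178. [A⁻]/[HA] = 10^(-0.0178) = 0.960

[A⁻]/[HA] = 0.960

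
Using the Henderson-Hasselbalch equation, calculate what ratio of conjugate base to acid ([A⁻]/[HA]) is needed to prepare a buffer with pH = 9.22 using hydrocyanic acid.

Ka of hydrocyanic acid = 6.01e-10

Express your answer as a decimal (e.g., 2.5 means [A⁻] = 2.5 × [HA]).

pKa = -log(6.01e-10) = 9.2211. pH = pKa + log([A⁻]/[HA]), so log([A⁻]/[HA]) = pH − pKa = 9.22 − 9.2211 = -0.0011. [A⁻]/[HA] = 10^(-0.0011) = 0.997

[A⁻]/[HA] = 0.997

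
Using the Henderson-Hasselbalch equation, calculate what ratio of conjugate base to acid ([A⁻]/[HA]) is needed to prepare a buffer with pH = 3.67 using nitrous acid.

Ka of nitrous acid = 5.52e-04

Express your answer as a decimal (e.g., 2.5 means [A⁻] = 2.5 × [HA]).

pKa = -log(5.52e-04) = 3.2581. pH = pKa + log([A⁻]/[HA]), so log([A⁻]/[HA]) = pH − pKa = 3.67 − 3.2581 = 0.4119. [A⁻]/[HA] = 10^(0.4119) = 2.58

[A⁻]/[HA] = 2.58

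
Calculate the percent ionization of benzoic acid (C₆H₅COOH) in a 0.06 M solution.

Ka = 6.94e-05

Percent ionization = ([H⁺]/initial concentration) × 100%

Using Ka equilibrium: x² + Ka×x - Ka×C = 0. Solving: [H⁺] = 2.0062e-03. Percent = (2.0062e-03/0.06) × 100

Percent ionization = 3.34%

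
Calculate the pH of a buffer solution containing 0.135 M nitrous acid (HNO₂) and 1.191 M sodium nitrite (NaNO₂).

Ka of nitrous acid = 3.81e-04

pKa = -log(3.81e-04) = 3.42. pH = pKa + log([A⁻]/[HA]) = 3.42 + log(1.191/0.135)

pH = 4.36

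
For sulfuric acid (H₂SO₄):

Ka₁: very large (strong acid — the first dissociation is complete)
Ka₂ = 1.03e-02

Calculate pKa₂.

pKa₂ = -log(Ka₂) = -log(1.03e-02) = 1.99.

pK_{a2} = 1.99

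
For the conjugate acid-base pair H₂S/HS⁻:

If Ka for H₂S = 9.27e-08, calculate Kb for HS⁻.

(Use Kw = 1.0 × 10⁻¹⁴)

For a conjugate pair Ka × Kb = Kw, so Kb = Kw/Ka = 1.0 × 10⁻¹⁴ / 9.27e-08 = 1.08e-07.

K_b = 1.08e-07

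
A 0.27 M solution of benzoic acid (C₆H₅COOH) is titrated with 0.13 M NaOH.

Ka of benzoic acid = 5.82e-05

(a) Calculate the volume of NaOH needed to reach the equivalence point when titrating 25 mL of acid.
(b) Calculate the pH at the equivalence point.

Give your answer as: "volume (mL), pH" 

moles acid = 0.27 × 25/1000 = 0.00675 mol; V_base = moles/0.13 × 1000 = 51.9 mL. At equivalence only the conjugate base is present: [A⁻] = 0.00675/0.077 = 8.7750e-02 M. Kb = Kw/Ka = 1.72e-10; [OH⁻] = √(Kb × [A⁻]) = 3.8830e-06; pOH = 5.41; pH = 14 - pOH = 8.59.

V = 51.9 mL, pH = 8.59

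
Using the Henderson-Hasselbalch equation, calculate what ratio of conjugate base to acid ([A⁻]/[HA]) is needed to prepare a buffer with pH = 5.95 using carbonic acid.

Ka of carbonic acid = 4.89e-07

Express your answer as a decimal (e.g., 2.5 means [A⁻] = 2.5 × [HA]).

pKa = -log(4.89e-07) = 6.3107. pH = pKa + log([A⁻]/[HA]), so log([A⁻]/[HA]) = pH − pKa = 5.95 − 6.3107 = -0.3607. [A⁻]/[HA] = 10^(-0.3607) = 0.436

[A⁻]/[HA] = 0.436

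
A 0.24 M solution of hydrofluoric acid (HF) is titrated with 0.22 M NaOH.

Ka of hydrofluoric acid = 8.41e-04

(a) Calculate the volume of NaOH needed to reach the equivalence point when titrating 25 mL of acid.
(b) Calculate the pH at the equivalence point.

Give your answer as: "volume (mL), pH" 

moles acid = 0.24 × 25/1000 = 0.006 mol; V_base = moles/0.22 × 1000 = 27.3 mL. At equivalence only the conjugate base is present: [A⁻] = 0.006/0.052 = 1.1478e-01 M. Kb = Kw/Ka = 1.19e-11; [OH⁻] = √(Kb × [A⁻]) = 1.1683e-06; pOH = 5.93; pH = 14 - pOH = 8.07.

V = 27.3 mL, pH = 8.07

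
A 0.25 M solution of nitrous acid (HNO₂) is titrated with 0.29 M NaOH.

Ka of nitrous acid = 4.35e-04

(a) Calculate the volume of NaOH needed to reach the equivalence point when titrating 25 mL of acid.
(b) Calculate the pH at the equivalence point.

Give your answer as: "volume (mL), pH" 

moles acid = 0.25 × 25/1000 = 0.00625 mol; V_base = moles/0.29 × 1000 = 21.6 mL. At equivalence only the conjugate base is present: [A⁻] = 0.00625/0.047 = 1.3426e-01 M. Kb = Kw/Ka = 2.30e-11; [OH⁻] = √(Kb × [A⁻]) = 1.7568e-06; pOH = 5.76; pH = 14 - pOH = 8.24.

V = 21.6 mL, pH = 8.24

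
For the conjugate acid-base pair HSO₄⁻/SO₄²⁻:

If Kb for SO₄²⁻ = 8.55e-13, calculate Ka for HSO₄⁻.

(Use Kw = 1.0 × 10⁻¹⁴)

For a conjugate pair Ka × Kb = Kw, so Ka = Kw/Kb = 1.0 × 10⁻¹⁴ / 8.55e-13 = 1.17e-02.

K_a = 1.17e-02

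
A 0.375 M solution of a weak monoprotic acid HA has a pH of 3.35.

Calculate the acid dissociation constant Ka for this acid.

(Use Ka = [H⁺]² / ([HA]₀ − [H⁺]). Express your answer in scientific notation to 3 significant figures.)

[H⁺] = 10^(−pH) = 10^(−3.35) = 4.467e-04 M. For HA ⇌ H⁺ + A⁻, Ka = [H⁺][A⁻]/[HA] = [H⁺]² / ([HA]₀ − [H⁺]) = (4.467e-04)² / (0.375 − 4.467e-04) = 5.33e-07.

K_a = 5.33e-07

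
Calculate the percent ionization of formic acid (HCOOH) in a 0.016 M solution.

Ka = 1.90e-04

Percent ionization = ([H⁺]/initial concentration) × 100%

Using Ka equilibrium: x² + Ka×x - Ka×C = 0. Solving: [H⁺] = 1.6511e-03. Percent = (1.6511e-03/0.016) × 100

Percent ionization = 10.3%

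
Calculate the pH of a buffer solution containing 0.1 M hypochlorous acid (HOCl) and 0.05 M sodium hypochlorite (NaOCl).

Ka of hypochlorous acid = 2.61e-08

pKa = -log(2.61e-08) = 7.58. pH = pKa + log([A⁻]/[HA]) = 7.58 + log(0.05/0.1)

pH = 7.28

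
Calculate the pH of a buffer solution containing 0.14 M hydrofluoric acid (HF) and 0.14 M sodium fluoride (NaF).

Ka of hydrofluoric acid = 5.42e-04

pKa = -log(5.42e-04) = 3.27. pH = pKa + log([A⁻]/[HA]) = 3.27 + log(0.14/0.14)

pH = 3.27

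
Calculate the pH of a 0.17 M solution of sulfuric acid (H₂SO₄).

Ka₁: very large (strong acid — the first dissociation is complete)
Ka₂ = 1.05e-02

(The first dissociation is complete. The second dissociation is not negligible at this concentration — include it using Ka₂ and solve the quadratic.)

First dissociation is complete: [H⁺]₀ = [HSO₄⁻]₀ = C = 0.17 M. Second dissociation HSO₄⁻ ⇌ H⁺ + SO₄²⁻: let x = [SO₄²⁻]. Ka₂ = (C + x)·x / (C − x) = 1.05e-02 → x² + (C + Ka₂)·x − Ka₂·C = 0 → x² + 0.18050·x − 1.785e-03 = 0. x = (−0.18050 + √(0.18050² + 4 × 1.785e-03)) / 2 = 9.3997e-03 M. [H⁺] = C + x = 0.17 + 9.3997e-03 = 1.7940e-01 M. pH = -log(1.7940e-01) = 0.75.

pH = 0.75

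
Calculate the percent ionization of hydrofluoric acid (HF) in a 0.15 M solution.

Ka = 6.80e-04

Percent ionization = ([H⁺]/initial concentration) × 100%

Using Ka equilibrium: x² + Ka×x - Ka×C = 0. Solving: [H⁺] = 9.7652e-03. Percent = (9.7652e-03/0.15) × 100

Percent ionization = 6.51%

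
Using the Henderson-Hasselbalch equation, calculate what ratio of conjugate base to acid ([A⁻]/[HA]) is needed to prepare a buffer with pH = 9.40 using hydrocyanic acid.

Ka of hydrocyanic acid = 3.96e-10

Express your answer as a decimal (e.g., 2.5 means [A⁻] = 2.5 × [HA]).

pKa = -log(3.96e-10) = 9.4023. pH = pKa + log([A⁻]/[HA]), so log([A⁻]/[HA]) = pH − pKa = 9.40 − 9.4023 = -0.0023. [A⁻]/[HA] = 10^(-0.0023) = 0.995

[A⁻]/[HA] = 0.995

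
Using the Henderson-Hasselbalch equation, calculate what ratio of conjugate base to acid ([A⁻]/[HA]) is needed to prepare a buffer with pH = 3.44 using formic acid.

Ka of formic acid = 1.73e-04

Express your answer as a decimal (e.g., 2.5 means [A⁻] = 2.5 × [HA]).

pKa = -log(1.73e-04) = 3.7620. pH = pKa + log([A⁻]/[HA]), so log([A⁻]/[HA]) = pH − pKa = 3.44 − 3.7620 = -0.3220. [A⁻]/[HA] = 10^(-0.3220) = 0.476

[A⁻]/[HA] = 0.476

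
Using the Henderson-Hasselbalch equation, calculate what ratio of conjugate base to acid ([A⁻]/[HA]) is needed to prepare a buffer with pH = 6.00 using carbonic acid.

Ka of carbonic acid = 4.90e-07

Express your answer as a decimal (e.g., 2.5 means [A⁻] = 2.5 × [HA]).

pKa = -log(4.90e-07) = 6.3098. pH = pKa + log([A⁻]/[HA]), so log([A⁻]/[HA]) = pH − pKa = 6.00 − 6.3098 = -0.3098. [A⁻]/[HA] = 10^(-0.3098) = 0.490

[A⁻]/[HA] = 0.490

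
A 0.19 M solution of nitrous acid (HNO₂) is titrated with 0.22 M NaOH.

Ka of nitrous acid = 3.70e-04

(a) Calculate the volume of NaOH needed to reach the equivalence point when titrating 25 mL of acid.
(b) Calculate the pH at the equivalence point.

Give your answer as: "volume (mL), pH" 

moles acid = 0.19 × 25/1000 = 0.00475 mol; V_base = moles/0.22 × 1000 = 21.6 mL. At equivalence only the conjugate base is present: [A⁻] = 0.00475/0.047 = 1.0195e-01 M. Kb = Kw/Ka = 2.70e-11; [OH⁻] = √(Kb × [A⁻]) = 1.6600e-06; pOH = 5.78; pH = 14 - pOH = 8.22.

V = 21.6 mL, pH = 8.22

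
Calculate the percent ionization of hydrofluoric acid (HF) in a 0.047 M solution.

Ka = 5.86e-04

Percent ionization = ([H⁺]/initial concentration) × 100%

Using Ka equilibrium: x² + Ka×x - Ka×C = 0. Solving: [H⁺] = 4.9632e-03. Percent = (4.9632e-03/0.047) × 100

Percent ionization = 10.6%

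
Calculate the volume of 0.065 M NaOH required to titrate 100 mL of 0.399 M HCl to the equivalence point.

At equivalence: moles acid = moles base. moles HCl = 0.399 × 100/1000 = 0.0399 mol. V_base = moles / 0.065 × 1000 = 613.8 mL.

V_{base} = 613.8 mL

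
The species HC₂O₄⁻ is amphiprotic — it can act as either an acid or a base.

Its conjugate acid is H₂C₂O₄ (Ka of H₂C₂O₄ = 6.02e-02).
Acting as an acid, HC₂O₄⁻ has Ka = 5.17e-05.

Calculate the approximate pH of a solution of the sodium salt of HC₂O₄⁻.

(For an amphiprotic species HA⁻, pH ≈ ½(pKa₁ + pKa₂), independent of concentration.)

pKa₁ = -log(6.02e-02) = 1.22; pKa₂ = -log(5.17e-05) = 4.29. For an amphiprotic species, pH ≈ ½(pKa₁ + pKa₂) = ½(1.22 + 4.29) = 2.75.

pH = 2.75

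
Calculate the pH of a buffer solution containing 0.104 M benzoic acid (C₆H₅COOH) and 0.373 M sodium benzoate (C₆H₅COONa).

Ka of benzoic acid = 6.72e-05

pKa = -log(6.72e-05) = 4.17. pH = pKa + log([A⁻]/[HA]) = 4.17 + log(0.373/0.104)

pH = 4.73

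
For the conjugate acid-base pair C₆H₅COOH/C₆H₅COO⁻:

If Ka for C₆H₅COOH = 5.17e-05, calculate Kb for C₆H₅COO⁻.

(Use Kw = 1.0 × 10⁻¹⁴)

For a conjugate pair Ka × Kb = Kw, so Kb = Kw/Ka = 1.0 × 10⁻¹⁴ / 5.17e-05 = 1.93e-10.

K_b = 1.93e-10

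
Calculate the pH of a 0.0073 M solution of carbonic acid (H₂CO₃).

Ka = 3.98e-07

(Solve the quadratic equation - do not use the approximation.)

x² + Ka×x - Ka×C = 0. Using quadratic formula: [H⁺] = 5.3703e-05

pH = 4.27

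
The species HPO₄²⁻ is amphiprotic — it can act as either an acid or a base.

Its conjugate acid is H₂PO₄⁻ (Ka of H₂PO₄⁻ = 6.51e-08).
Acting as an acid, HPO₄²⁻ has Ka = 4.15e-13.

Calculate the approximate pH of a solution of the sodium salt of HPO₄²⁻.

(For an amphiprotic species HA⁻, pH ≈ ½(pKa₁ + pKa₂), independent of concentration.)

pKa₁ = -log(6.51e-08) = 7.19; pKa₂ = -log(4.15e-13) = 12.38. For an amphiprotic species, pH ≈ ½(pKa₁ + pKa₂) = ½(7.19 + 12.38) = 9.78.

pH = 9.78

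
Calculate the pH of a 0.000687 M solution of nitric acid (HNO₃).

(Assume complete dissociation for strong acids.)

[H⁺] = 0.000687 M for strong acid. pH = -log[H⁺] = -log(0.000687)

pH = 3.16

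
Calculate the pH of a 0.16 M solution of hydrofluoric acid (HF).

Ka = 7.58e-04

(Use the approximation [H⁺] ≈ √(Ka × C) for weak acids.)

[H⁺] = √(Ka × C) = √(7.58e-04 × 0.16) = 1.1013e-02. pH = -log(1.1013e-02)

pH = 1.96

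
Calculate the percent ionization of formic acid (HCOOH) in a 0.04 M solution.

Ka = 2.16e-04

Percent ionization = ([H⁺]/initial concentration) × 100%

Using Ka equilibrium: x² + Ka×x - Ka×C = 0. Solving: [H⁺] = 2.8334e-03. Percent = (2.8334e-03/0.04) × 100

Percent ionization = 7.08%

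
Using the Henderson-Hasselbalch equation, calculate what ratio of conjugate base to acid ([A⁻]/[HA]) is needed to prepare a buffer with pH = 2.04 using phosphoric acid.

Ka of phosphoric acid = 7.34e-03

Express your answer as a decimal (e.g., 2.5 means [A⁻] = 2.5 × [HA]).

pKa = -log(7.34e-03) = 2.1343. pH = pKa + log([A⁻]/[HA]), so log([A⁻]/[HA]) = pH − pKa = 2.04 − 2.1343 = -0.0943. [A⁻]/[HA] = 10^(-0.0943) = 0.805

[A⁻]/[HA] = 0.805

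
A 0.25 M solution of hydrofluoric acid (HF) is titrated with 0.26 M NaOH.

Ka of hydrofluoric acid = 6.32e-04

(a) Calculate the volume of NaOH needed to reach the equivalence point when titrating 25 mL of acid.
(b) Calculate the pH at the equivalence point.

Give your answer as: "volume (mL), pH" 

moles acid = 0.25 × 25/1000 = 0.00625 mol; V_base = moles/0.26 × 1000 = 24.0 mL. At equivalence only the conjugate base is present: [A⁻] = 0.00625/0.049 = 1.2745e-01 M. Kb = Kw/Ka = 1.58e-11; [OH⁻] = √(Kb × [A⁻]) = 1.4201e-06; pOH = 5.85; pH = 14 - pOH = 8.15.

V = 24.0 mL, pH = 8.15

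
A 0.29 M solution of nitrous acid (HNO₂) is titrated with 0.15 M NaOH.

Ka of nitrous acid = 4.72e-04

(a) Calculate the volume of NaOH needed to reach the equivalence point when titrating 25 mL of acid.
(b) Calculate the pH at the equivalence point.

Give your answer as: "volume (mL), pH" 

moles acid = 0.29 × 25/1000 = 0.00725 mol; V_base = moles/0.15 × 1000 = 48.3 mL. At equivalence only the conjugate base is present: [A⁻] = 0.00725/0.073 = 9.8864e-02 M. Kb = Kw/Ka = 2.12e-11; [OH⁻] = √(Kb × [A⁻]) = 1.4473e-06; pOH = 5.84; pH = 14 - pOH = 8.16.

V = 48.3 mL, pH = 8.16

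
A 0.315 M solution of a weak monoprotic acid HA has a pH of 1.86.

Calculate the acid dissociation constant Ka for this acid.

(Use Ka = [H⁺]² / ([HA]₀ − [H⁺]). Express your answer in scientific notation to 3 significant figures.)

[H⁺] = 10^(−pH) = 10^(−1.86) = 1.380e-02 M. For HA ⇌ H⁺ + A⁻, Ka = [H⁺][A⁻]/[HA] = [H⁺]² / ([HA]₀ − [H⁺]) = (1.380e-02)² / (0.315 − 1.380e-02) = 6.33e-04.

K_a = 6.33e-04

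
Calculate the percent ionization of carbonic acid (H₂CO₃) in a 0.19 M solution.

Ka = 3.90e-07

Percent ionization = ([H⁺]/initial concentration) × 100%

Using Ka equilibrium: x² + Ka×x - Ka×C = 0. Solving: [H⁺] = 2.7202e-04. Percent = (2.7202e-04/0.19) × 100

Percent ionization = 0.143%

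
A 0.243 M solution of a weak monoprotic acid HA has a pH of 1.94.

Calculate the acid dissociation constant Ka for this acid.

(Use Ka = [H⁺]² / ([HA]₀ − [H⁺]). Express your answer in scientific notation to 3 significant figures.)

[H⁺] = 10^(−pH) = 10^(−1.94) = 1.148e-02 M. For HA ⇌ H⁺ + A⁻, Ka = [H⁺][A⁻]/[HA] = [H⁺]² / ([HA]₀ − [H⁺]) = (1.148e-02)² / (0.243 − 1.148e-02) = 5.69e-04.

K_a = 5.69e-04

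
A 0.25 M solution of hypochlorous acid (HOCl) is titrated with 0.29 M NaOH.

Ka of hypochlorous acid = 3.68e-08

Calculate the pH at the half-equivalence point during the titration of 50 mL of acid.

At half-equivalence [HA] = [A⁻], so Henderson-Hasselbalch gives pH = pKa = -log(3.68e-08) = 7.43.

pH = pKa = 7.43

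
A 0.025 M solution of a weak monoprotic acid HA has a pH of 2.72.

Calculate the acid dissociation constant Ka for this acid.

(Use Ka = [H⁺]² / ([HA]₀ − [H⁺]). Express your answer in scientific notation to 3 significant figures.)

[H⁺] = 10^(−pH) = 10^(−2.72) = 1.905e-03 M. For HA ⇌ H⁺ + A⁻, Ka = [H⁺][A⁻]/[HA] = [H⁺]² / ([HA]₀ − [H⁺]) = (1.905e-03)² / (0.025 − 1.905e-03) = 1.57e-04.

K_a = 1.57e-04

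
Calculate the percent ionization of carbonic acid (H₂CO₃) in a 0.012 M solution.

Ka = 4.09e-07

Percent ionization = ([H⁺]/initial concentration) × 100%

Using Ka equilibrium: x² + Ka×x - Ka×C = 0. Solving: [H⁺] = 6.9853e-05. Percent = (6.9853e-05/0.012) × 100

Percent ionization = 0.582%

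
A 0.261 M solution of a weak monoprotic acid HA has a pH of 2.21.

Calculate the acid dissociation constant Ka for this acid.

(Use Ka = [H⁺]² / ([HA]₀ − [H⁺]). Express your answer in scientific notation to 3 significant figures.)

[H⁺] = 10^(−pH) = 10^(−2.21) = 6.166e-03 M. For HA ⇌ H⁺ + A⁻, Ka = [H⁺][A⁻]/[HA] = [H⁺]² / ([HA]₀ − [H⁺]) = (6.166e-03)² / (0.261 − 6.166e-03) = 1.49e-04.

K_a = 1.49e-04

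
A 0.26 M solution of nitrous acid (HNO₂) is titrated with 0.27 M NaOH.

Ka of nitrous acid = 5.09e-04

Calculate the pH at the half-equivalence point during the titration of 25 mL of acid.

At half-equivalence [HA] = [A⁻], so Henderson-Hasselbalch gives pH = pKa = -log(5.09e-04) = 3.29.

pH = pKa = 3.29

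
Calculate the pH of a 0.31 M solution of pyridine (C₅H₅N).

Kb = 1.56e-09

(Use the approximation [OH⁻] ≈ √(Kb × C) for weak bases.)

[OH⁻] = √(Kb × C) = √(1.56e-09 × 0.31) = 2.1991e-05. pOH = 4.66, pH = 14 - pOH

pH = 9.34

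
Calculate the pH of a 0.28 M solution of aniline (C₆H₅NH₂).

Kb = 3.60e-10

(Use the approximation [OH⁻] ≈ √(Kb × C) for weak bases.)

[OH⁻] = √(Kb × C) = √(3.60e-10 × 0.28) = 1.0040e-05. pOH = 5.00, pH = 14 - pOH

pH = 9.00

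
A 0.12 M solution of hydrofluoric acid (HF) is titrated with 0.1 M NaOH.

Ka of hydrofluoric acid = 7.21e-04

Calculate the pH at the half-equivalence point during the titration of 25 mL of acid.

At half-equivalence [HA] = [A⁻], so Henderson-Hasselbalch gives pH = pKa = -log(7.21e-04) = 3.14.

pH = pKa = 3.14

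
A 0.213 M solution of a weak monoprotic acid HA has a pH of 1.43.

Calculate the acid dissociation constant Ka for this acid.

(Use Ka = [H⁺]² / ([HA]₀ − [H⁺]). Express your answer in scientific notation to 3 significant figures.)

[H⁺] = 10^(−pH) = 10^(−1.43) = 3.715e-02 M. For HA ⇌ H⁺ + A⁻, Ka = [H⁺][A⁻]/[HA] = [H⁺]² / ([HA]₀ − [H⁺]) = (3.715e-02)² / (0.213 − 3.715e-02) = 7.85e-03.

K_a = 7.85e-03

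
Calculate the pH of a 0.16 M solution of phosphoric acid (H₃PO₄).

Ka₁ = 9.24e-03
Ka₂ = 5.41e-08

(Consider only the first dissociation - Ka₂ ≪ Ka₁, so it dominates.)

First dissociation dominates. From Ka₁ = [H⁺][HA⁻]/[H₂A], x² + Ka₁·x − Ka₁·C = 0 with C = 0.16 M and Ka₁ = 9.24e-03. Solving: [H⁺] = (−Ka₁ + √(Ka₁² + 4·Ka₁·C)) / 2 = 3.4107e-02 M. pH = -log(3.4107e-02) = 1.47.

pH = 1.47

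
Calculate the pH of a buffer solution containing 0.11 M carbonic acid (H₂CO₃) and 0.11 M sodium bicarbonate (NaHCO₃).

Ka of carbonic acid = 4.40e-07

pKa = -log(4.40e-07) = 6.36. pH = pKa + log([A⁻]/[HA]) = 6.36 + log(0.11/0.11)

pH = 6.36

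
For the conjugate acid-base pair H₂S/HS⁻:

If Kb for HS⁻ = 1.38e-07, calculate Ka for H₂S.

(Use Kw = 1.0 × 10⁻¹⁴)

For a conjugate pair Ka × Kb = Kw, so Ka = Kw/Kb = 1.0 × 10⁻¹⁴ / 1.38e-07 = 7.25e-08.

K_a = 7.25e-08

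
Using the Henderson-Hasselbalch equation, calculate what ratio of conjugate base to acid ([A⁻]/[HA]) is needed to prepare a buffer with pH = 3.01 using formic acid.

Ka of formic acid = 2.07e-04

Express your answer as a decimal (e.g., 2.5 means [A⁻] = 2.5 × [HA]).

pKa = -log(2.07e-04) = 3.6840. pH = pKa + log([A⁻]/[HA]), so log([A⁻]/[HA]) = pH − pKa = 3.01 − 3.6840 = -0.6740. [A⁻]/[HA] = 10^(-0.6740) = 0.212

[A⁻]/[HA] = 0.212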